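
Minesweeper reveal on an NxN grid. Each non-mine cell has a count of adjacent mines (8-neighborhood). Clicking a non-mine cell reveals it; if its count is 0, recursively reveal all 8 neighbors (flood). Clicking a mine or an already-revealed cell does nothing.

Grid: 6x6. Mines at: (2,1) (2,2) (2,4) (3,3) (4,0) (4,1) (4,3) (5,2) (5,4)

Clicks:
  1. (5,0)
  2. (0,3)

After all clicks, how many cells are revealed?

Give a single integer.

Answer: 13

Derivation:
Click 1 (5,0) count=2: revealed 1 new [(5,0)] -> total=1
Click 2 (0,3) count=0: revealed 12 new [(0,0) (0,1) (0,2) (0,3) (0,4) (0,5) (1,0) (1,1) (1,2) (1,3) (1,4) (1,5)] -> total=13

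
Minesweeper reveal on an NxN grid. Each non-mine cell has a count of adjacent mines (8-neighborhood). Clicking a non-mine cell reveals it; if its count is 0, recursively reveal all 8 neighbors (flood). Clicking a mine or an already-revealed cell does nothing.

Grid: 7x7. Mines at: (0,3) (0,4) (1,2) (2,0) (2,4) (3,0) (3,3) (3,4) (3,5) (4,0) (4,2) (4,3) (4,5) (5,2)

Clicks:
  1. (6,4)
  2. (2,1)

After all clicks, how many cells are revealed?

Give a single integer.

Answer: 9

Derivation:
Click 1 (6,4) count=0: revealed 8 new [(5,3) (5,4) (5,5) (5,6) (6,3) (6,4) (6,5) (6,6)] -> total=8
Click 2 (2,1) count=3: revealed 1 new [(2,1)] -> total=9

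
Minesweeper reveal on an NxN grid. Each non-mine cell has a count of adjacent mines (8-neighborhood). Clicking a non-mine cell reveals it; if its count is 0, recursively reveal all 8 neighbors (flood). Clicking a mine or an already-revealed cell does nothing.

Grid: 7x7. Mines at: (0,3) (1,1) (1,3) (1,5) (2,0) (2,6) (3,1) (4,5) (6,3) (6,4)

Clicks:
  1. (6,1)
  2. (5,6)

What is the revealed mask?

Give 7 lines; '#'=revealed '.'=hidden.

Answer: .......
.......
.......
.......
###....
###...#
###....

Derivation:
Click 1 (6,1) count=0: revealed 9 new [(4,0) (4,1) (4,2) (5,0) (5,1) (5,2) (6,0) (6,1) (6,2)] -> total=9
Click 2 (5,6) count=1: revealed 1 new [(5,6)] -> total=10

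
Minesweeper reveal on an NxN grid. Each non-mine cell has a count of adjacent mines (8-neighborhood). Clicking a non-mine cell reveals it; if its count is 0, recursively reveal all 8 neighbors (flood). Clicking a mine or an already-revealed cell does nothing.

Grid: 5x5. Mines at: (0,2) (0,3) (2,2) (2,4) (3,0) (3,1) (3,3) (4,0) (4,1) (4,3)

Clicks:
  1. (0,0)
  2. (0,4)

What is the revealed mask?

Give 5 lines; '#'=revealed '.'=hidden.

Answer: ##..#
##...
##...
.....
.....

Derivation:
Click 1 (0,0) count=0: revealed 6 new [(0,0) (0,1) (1,0) (1,1) (2,0) (2,1)] -> total=6
Click 2 (0,4) count=1: revealed 1 new [(0,4)] -> total=7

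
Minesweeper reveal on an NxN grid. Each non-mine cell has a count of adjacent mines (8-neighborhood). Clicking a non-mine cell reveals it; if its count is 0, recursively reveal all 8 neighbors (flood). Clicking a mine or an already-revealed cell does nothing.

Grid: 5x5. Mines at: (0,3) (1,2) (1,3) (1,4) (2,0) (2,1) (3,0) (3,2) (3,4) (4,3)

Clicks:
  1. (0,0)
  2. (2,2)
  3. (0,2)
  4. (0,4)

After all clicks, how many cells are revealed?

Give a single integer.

Answer: 7

Derivation:
Click 1 (0,0) count=0: revealed 4 new [(0,0) (0,1) (1,0) (1,1)] -> total=4
Click 2 (2,2) count=4: revealed 1 new [(2,2)] -> total=5
Click 3 (0,2) count=3: revealed 1 new [(0,2)] -> total=6
Click 4 (0,4) count=3: revealed 1 new [(0,4)] -> total=7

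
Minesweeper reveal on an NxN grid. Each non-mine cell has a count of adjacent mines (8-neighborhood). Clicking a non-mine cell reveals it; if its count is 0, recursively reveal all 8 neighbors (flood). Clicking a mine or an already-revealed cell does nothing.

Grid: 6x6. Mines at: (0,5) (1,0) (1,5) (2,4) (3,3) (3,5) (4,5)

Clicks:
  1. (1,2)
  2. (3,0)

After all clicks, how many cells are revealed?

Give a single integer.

Click 1 (1,2) count=0: revealed 11 new [(0,1) (0,2) (0,3) (0,4) (1,1) (1,2) (1,3) (1,4) (2,1) (2,2) (2,3)] -> total=11
Click 2 (3,0) count=0: revealed 14 new [(2,0) (3,0) (3,1) (3,2) (4,0) (4,1) (4,2) (4,3) (4,4) (5,0) (5,1) (5,2) (5,3) (5,4)] -> total=25

Answer: 25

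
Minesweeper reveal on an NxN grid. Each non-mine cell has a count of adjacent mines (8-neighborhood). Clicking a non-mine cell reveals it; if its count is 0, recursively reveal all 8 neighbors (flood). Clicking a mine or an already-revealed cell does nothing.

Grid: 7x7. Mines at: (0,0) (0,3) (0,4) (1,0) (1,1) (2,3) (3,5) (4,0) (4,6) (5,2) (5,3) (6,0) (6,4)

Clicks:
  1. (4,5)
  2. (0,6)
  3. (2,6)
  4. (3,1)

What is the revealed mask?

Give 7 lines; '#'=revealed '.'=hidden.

Answer: .....##
.....##
.....##
.#.....
.....#.
.......
.......

Derivation:
Click 1 (4,5) count=2: revealed 1 new [(4,5)] -> total=1
Click 2 (0,6) count=0: revealed 6 new [(0,5) (0,6) (1,5) (1,6) (2,5) (2,6)] -> total=7
Click 3 (2,6) count=1: revealed 0 new [(none)] -> total=7
Click 4 (3,1) count=1: revealed 1 new [(3,1)] -> total=8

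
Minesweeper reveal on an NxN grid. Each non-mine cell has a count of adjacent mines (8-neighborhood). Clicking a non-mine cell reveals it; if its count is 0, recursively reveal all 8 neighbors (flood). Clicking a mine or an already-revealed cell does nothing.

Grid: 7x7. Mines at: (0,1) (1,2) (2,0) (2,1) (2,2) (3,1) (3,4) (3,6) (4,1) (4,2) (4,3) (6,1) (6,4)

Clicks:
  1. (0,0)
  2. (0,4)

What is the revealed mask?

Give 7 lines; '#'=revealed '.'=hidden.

Answer: #..####
...####
...####
.......
.......
.......
.......

Derivation:
Click 1 (0,0) count=1: revealed 1 new [(0,0)] -> total=1
Click 2 (0,4) count=0: revealed 12 new [(0,3) (0,4) (0,5) (0,6) (1,3) (1,4) (1,5) (1,6) (2,3) (2,4) (2,5) (2,6)] -> total=13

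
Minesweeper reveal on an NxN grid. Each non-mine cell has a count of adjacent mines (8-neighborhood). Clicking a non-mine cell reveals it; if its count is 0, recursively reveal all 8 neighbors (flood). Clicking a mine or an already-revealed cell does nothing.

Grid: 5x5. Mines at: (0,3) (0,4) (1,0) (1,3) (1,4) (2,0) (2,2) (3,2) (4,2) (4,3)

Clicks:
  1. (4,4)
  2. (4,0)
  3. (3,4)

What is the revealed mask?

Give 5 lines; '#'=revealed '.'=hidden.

Answer: .....
.....
.....
##..#
##..#

Derivation:
Click 1 (4,4) count=1: revealed 1 new [(4,4)] -> total=1
Click 2 (4,0) count=0: revealed 4 new [(3,0) (3,1) (4,0) (4,1)] -> total=5
Click 3 (3,4) count=1: revealed 1 new [(3,4)] -> total=6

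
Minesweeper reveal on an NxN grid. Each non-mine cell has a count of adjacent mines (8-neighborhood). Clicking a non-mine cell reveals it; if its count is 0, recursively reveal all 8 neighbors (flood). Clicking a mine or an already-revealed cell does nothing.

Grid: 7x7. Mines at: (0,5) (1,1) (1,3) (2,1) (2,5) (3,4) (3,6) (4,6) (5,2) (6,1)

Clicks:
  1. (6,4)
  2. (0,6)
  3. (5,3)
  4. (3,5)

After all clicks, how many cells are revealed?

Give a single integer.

Answer: 13

Derivation:
Click 1 (6,4) count=0: revealed 11 new [(4,3) (4,4) (4,5) (5,3) (5,4) (5,5) (5,6) (6,3) (6,4) (6,5) (6,6)] -> total=11
Click 2 (0,6) count=1: revealed 1 new [(0,6)] -> total=12
Click 3 (5,3) count=1: revealed 0 new [(none)] -> total=12
Click 4 (3,5) count=4: revealed 1 new [(3,5)] -> total=13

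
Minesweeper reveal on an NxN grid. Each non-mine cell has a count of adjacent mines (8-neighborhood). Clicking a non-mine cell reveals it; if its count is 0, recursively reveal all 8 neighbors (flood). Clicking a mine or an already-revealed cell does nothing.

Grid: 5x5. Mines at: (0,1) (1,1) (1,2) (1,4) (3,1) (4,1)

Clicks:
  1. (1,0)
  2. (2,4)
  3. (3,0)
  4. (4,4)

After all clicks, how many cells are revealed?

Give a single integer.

Click 1 (1,0) count=2: revealed 1 new [(1,0)] -> total=1
Click 2 (2,4) count=1: revealed 1 new [(2,4)] -> total=2
Click 3 (3,0) count=2: revealed 1 new [(3,0)] -> total=3
Click 4 (4,4) count=0: revealed 8 new [(2,2) (2,3) (3,2) (3,3) (3,4) (4,2) (4,3) (4,4)] -> total=11

Answer: 11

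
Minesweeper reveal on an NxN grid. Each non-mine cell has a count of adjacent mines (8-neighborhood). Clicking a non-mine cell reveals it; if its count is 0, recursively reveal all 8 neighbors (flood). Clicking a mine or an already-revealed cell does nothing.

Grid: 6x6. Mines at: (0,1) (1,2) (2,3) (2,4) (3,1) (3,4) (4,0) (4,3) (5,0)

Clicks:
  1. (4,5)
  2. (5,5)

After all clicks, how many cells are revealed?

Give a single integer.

Answer: 4

Derivation:
Click 1 (4,5) count=1: revealed 1 new [(4,5)] -> total=1
Click 2 (5,5) count=0: revealed 3 new [(4,4) (5,4) (5,5)] -> total=4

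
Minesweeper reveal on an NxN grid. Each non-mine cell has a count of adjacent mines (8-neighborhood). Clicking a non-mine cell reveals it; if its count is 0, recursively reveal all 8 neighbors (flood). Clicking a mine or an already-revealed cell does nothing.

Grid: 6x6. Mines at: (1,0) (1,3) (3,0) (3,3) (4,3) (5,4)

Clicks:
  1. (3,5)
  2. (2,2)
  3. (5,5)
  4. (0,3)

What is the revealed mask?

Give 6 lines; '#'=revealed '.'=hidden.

Click 1 (3,5) count=0: revealed 10 new [(0,4) (0,5) (1,4) (1,5) (2,4) (2,5) (3,4) (3,5) (4,4) (4,5)] -> total=10
Click 2 (2,2) count=2: revealed 1 new [(2,2)] -> total=11
Click 3 (5,5) count=1: revealed 1 new [(5,5)] -> total=12
Click 4 (0,3) count=1: revealed 1 new [(0,3)] -> total=13

Answer: ...###
....##
..#.##
....##
....##
.....#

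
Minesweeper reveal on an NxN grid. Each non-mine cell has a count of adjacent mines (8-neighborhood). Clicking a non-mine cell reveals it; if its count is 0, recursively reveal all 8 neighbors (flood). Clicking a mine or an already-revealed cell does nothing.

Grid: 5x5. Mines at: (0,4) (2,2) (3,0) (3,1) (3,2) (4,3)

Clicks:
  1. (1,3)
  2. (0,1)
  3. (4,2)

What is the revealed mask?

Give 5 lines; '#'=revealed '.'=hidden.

Click 1 (1,3) count=2: revealed 1 new [(1,3)] -> total=1
Click 2 (0,1) count=0: revealed 9 new [(0,0) (0,1) (0,2) (0,3) (1,0) (1,1) (1,2) (2,0) (2,1)] -> total=10
Click 3 (4,2) count=3: revealed 1 new [(4,2)] -> total=11

Answer: ####.
####.
##...
.....
..#..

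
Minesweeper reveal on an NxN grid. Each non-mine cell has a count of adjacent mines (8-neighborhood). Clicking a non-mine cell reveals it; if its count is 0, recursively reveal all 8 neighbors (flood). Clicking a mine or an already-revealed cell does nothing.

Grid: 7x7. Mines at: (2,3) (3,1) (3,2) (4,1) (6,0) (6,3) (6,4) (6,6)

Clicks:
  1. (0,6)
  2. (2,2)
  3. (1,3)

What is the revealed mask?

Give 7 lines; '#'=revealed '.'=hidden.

Click 1 (0,6) count=0: revealed 32 new [(0,0) (0,1) (0,2) (0,3) (0,4) (0,5) (0,6) (1,0) (1,1) (1,2) (1,3) (1,4) (1,5) (1,6) (2,0) (2,1) (2,2) (2,4) (2,5) (2,6) (3,3) (3,4) (3,5) (3,6) (4,3) (4,4) (4,5) (4,6) (5,3) (5,4) (5,5) (5,6)] -> total=32
Click 2 (2,2) count=3: revealed 0 new [(none)] -> total=32
Click 3 (1,3) count=1: revealed 0 new [(none)] -> total=32

Answer: #######
#######
###.###
...####
...####
...####
.......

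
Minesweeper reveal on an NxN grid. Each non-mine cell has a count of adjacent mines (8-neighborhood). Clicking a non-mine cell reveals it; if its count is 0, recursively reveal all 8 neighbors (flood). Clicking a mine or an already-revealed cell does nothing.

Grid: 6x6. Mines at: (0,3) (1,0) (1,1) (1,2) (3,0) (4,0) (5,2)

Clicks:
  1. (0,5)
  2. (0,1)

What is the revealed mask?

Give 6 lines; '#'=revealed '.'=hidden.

Answer: .#..##
...###
.#####
.#####
.#####
...###

Derivation:
Click 1 (0,5) count=0: revealed 23 new [(0,4) (0,5) (1,3) (1,4) (1,5) (2,1) (2,2) (2,3) (2,4) (2,5) (3,1) (3,2) (3,3) (3,4) (3,5) (4,1) (4,2) (4,3) (4,4) (4,5) (5,3) (5,4) (5,5)] -> total=23
Click 2 (0,1) count=3: revealed 1 new [(0,1)] -> total=24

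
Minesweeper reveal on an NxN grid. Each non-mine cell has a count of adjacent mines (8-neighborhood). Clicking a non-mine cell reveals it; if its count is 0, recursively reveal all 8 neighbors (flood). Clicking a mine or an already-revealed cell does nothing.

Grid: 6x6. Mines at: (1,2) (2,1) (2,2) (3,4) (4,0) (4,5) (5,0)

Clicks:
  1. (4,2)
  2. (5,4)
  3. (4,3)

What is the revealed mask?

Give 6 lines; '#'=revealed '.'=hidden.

Click 1 (4,2) count=0: revealed 11 new [(3,1) (3,2) (3,3) (4,1) (4,2) (4,3) (4,4) (5,1) (5,2) (5,3) (5,4)] -> total=11
Click 2 (5,4) count=1: revealed 0 new [(none)] -> total=11
Click 3 (4,3) count=1: revealed 0 new [(none)] -> total=11

Answer: ......
......
......
.###..
.####.
.####.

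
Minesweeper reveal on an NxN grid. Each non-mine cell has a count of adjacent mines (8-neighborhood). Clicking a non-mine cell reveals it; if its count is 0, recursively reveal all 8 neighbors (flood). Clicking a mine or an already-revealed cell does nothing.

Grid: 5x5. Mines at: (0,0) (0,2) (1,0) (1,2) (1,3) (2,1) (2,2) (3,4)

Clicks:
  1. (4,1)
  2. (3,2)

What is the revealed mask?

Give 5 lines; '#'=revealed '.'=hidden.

Click 1 (4,1) count=0: revealed 8 new [(3,0) (3,1) (3,2) (3,3) (4,0) (4,1) (4,2) (4,3)] -> total=8
Click 2 (3,2) count=2: revealed 0 new [(none)] -> total=8

Answer: .....
.....
.....
####.
####.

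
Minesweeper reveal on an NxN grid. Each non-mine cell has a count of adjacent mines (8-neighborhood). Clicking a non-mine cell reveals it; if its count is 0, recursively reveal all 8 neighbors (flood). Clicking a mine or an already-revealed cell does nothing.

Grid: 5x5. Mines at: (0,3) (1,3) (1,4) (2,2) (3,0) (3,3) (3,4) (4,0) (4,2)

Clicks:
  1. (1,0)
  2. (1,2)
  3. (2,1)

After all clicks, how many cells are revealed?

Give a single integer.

Answer: 8

Derivation:
Click 1 (1,0) count=0: revealed 8 new [(0,0) (0,1) (0,2) (1,0) (1,1) (1,2) (2,0) (2,1)] -> total=8
Click 2 (1,2) count=3: revealed 0 new [(none)] -> total=8
Click 3 (2,1) count=2: revealed 0 new [(none)] -> total=8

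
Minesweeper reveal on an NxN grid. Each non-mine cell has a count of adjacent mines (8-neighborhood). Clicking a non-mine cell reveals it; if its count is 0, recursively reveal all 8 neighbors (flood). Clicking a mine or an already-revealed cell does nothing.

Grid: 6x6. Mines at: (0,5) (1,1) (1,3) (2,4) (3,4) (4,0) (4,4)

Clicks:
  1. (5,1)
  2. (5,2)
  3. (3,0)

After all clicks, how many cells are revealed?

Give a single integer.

Click 1 (5,1) count=1: revealed 1 new [(5,1)] -> total=1
Click 2 (5,2) count=0: revealed 11 new [(2,1) (2,2) (2,3) (3,1) (3,2) (3,3) (4,1) (4,2) (4,3) (5,2) (5,3)] -> total=12
Click 3 (3,0) count=1: revealed 1 new [(3,0)] -> total=13

Answer: 13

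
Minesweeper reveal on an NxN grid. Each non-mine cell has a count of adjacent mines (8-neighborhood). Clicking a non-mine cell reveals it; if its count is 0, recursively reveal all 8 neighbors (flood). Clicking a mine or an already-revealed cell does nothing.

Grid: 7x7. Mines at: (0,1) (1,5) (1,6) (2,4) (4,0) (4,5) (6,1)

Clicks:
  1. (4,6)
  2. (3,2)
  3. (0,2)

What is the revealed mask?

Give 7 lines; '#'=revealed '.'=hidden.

Click 1 (4,6) count=1: revealed 1 new [(4,6)] -> total=1
Click 2 (3,2) count=0: revealed 28 new [(1,0) (1,1) (1,2) (1,3) (2,0) (2,1) (2,2) (2,3) (3,0) (3,1) (3,2) (3,3) (3,4) (4,1) (4,2) (4,3) (4,4) (5,1) (5,2) (5,3) (5,4) (5,5) (5,6) (6,2) (6,3) (6,4) (6,5) (6,6)] -> total=29
Click 3 (0,2) count=1: revealed 1 new [(0,2)] -> total=30

Answer: ..#....
####...
####...
#####..
.####.#
.######
..#####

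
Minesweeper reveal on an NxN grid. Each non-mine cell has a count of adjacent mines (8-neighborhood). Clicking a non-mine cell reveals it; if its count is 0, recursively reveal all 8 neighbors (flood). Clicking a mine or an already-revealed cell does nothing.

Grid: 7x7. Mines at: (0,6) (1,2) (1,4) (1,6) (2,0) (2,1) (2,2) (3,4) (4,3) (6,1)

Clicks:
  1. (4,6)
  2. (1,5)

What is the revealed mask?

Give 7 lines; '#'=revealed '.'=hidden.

Answer: .......
.....#.
.....##
.....##
....###
..#####
..#####

Derivation:
Click 1 (4,6) count=0: revealed 17 new [(2,5) (2,6) (3,5) (3,6) (4,4) (4,5) (4,6) (5,2) (5,3) (5,4) (5,5) (5,6) (6,2) (6,3) (6,4) (6,5) (6,6)] -> total=17
Click 2 (1,5) count=3: revealed 1 new [(1,5)] -> total=18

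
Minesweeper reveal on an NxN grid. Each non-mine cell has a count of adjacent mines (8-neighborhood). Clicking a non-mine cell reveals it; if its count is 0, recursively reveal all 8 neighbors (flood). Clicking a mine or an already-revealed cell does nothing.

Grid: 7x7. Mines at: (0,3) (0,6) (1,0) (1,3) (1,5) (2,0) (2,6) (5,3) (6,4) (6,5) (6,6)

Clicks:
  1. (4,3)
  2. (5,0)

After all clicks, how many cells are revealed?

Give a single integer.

Click 1 (4,3) count=1: revealed 1 new [(4,3)] -> total=1
Click 2 (5,0) count=0: revealed 27 new [(2,1) (2,2) (2,3) (2,4) (2,5) (3,0) (3,1) (3,2) (3,3) (3,4) (3,5) (3,6) (4,0) (4,1) (4,2) (4,4) (4,5) (4,6) (5,0) (5,1) (5,2) (5,4) (5,5) (5,6) (6,0) (6,1) (6,2)] -> total=28

Answer: 28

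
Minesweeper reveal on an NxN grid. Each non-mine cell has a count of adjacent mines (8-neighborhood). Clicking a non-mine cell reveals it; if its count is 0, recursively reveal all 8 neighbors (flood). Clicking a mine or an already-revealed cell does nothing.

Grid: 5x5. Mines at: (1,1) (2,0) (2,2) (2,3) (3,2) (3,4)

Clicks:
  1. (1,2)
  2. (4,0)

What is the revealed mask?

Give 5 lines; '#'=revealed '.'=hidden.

Click 1 (1,2) count=3: revealed 1 new [(1,2)] -> total=1
Click 2 (4,0) count=0: revealed 4 new [(3,0) (3,1) (4,0) (4,1)] -> total=5

Answer: .....
..#..
.....
##...
##...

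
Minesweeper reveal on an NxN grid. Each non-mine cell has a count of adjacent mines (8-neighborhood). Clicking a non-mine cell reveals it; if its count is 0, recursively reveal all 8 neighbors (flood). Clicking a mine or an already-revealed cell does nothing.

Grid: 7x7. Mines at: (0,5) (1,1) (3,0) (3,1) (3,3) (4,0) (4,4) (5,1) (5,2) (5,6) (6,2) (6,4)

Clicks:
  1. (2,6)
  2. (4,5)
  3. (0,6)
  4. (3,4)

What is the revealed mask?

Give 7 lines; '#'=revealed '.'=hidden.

Answer: ......#
....###
....###
....###
.....##
.......
.......

Derivation:
Click 1 (2,6) count=0: revealed 11 new [(1,4) (1,5) (1,6) (2,4) (2,5) (2,6) (3,4) (3,5) (3,6) (4,5) (4,6)] -> total=11
Click 2 (4,5) count=2: revealed 0 new [(none)] -> total=11
Click 3 (0,6) count=1: revealed 1 new [(0,6)] -> total=12
Click 4 (3,4) count=2: revealed 0 new [(none)] -> total=12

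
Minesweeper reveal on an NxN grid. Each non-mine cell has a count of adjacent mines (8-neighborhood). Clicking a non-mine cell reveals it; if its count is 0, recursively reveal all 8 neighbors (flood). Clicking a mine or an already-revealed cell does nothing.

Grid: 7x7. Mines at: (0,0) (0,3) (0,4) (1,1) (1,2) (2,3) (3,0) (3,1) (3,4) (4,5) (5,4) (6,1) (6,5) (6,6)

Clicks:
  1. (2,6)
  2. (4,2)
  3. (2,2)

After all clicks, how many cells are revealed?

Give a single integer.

Click 1 (2,6) count=0: revealed 8 new [(0,5) (0,6) (1,5) (1,6) (2,5) (2,6) (3,5) (3,6)] -> total=8
Click 2 (4,2) count=1: revealed 1 new [(4,2)] -> total=9
Click 3 (2,2) count=4: revealed 1 new [(2,2)] -> total=10

Answer: 10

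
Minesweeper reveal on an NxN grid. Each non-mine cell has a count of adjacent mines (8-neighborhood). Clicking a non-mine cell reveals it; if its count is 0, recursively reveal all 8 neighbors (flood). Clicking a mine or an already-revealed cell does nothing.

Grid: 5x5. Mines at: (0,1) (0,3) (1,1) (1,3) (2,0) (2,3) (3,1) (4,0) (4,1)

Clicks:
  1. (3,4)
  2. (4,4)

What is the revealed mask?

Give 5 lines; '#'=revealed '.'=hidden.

Answer: .....
.....
.....
..###
..###

Derivation:
Click 1 (3,4) count=1: revealed 1 new [(3,4)] -> total=1
Click 2 (4,4) count=0: revealed 5 new [(3,2) (3,3) (4,2) (4,3) (4,4)] -> total=6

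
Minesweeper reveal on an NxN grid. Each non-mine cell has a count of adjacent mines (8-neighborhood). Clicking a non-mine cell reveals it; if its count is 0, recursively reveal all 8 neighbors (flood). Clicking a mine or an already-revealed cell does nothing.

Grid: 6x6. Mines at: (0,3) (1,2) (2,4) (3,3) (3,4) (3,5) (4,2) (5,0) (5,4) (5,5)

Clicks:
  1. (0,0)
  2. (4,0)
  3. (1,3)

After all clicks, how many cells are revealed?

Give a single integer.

Click 1 (0,0) count=0: revealed 10 new [(0,0) (0,1) (1,0) (1,1) (2,0) (2,1) (3,0) (3,1) (4,0) (4,1)] -> total=10
Click 2 (4,0) count=1: revealed 0 new [(none)] -> total=10
Click 3 (1,3) count=3: revealed 1 new [(1,3)] -> total=11

Answer: 11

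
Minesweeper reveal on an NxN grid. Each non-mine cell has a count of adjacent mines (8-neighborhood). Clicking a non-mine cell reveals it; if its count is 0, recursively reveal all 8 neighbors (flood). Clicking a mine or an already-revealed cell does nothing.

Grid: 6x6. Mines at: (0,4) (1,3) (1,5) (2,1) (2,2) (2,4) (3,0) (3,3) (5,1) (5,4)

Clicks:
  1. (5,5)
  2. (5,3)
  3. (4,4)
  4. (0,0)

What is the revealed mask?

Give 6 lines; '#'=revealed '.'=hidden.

Answer: ###...
###...
......
......
....#.
...#.#

Derivation:
Click 1 (5,5) count=1: revealed 1 new [(5,5)] -> total=1
Click 2 (5,3) count=1: revealed 1 new [(5,3)] -> total=2
Click 3 (4,4) count=2: revealed 1 new [(4,4)] -> total=3
Click 4 (0,0) count=0: revealed 6 new [(0,0) (0,1) (0,2) (1,0) (1,1) (1,2)] -> total=9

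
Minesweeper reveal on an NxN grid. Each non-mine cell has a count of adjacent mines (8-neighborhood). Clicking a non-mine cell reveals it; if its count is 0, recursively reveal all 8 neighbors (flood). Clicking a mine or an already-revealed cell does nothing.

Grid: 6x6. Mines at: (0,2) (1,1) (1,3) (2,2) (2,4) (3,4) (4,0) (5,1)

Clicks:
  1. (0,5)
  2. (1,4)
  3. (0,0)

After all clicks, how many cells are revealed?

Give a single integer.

Click 1 (0,5) count=0: revealed 4 new [(0,4) (0,5) (1,4) (1,5)] -> total=4
Click 2 (1,4) count=2: revealed 0 new [(none)] -> total=4
Click 3 (0,0) count=1: revealed 1 new [(0,0)] -> total=5

Answer: 5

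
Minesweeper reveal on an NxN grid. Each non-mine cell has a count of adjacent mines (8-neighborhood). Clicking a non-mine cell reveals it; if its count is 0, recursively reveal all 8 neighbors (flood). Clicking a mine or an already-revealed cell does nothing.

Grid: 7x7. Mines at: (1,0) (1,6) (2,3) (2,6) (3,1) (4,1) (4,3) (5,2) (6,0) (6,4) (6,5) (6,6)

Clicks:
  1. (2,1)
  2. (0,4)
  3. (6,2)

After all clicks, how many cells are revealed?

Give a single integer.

Click 1 (2,1) count=2: revealed 1 new [(2,1)] -> total=1
Click 2 (0,4) count=0: revealed 10 new [(0,1) (0,2) (0,3) (0,4) (0,5) (1,1) (1,2) (1,3) (1,4) (1,5)] -> total=11
Click 3 (6,2) count=1: revealed 1 new [(6,2)] -> total=12

Answer: 12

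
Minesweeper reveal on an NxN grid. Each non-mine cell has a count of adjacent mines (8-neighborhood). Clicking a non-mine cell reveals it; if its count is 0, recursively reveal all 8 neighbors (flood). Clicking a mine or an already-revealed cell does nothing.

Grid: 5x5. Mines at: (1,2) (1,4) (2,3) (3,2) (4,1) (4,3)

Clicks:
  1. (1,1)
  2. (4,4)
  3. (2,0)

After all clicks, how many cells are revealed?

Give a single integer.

Answer: 9

Derivation:
Click 1 (1,1) count=1: revealed 1 new [(1,1)] -> total=1
Click 2 (4,4) count=1: revealed 1 new [(4,4)] -> total=2
Click 3 (2,0) count=0: revealed 7 new [(0,0) (0,1) (1,0) (2,0) (2,1) (3,0) (3,1)] -> total=9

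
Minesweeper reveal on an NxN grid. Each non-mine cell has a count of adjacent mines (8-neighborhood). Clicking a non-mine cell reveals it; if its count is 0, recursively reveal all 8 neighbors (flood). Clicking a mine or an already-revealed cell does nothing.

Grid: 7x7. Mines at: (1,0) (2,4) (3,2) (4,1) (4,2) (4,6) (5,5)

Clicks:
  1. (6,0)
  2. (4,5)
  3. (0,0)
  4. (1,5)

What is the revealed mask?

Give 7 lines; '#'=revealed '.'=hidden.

Click 1 (6,0) count=0: revealed 10 new [(5,0) (5,1) (5,2) (5,3) (5,4) (6,0) (6,1) (6,2) (6,3) (6,4)] -> total=10
Click 2 (4,5) count=2: revealed 1 new [(4,5)] -> total=11
Click 3 (0,0) count=1: revealed 1 new [(0,0)] -> total=12
Click 4 (1,5) count=1: revealed 1 new [(1,5)] -> total=13

Answer: #......
.....#.
.......
.......
.....#.
#####..
#####..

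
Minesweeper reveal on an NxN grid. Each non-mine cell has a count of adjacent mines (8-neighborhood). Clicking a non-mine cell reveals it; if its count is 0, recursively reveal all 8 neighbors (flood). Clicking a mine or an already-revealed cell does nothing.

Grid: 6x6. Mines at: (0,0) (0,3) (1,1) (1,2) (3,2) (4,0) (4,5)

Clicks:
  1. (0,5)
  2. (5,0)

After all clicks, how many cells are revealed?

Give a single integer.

Answer: 12

Derivation:
Click 1 (0,5) count=0: revealed 11 new [(0,4) (0,5) (1,3) (1,4) (1,5) (2,3) (2,4) (2,5) (3,3) (3,4) (3,5)] -> total=11
Click 2 (5,0) count=1: revealed 1 new [(5,0)] -> total=12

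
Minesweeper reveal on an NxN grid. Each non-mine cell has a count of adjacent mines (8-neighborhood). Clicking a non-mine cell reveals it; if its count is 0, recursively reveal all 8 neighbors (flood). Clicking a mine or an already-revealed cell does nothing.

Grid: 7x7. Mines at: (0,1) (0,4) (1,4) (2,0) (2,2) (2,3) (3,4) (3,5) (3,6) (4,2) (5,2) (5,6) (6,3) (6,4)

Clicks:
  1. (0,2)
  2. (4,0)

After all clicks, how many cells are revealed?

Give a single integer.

Click 1 (0,2) count=1: revealed 1 new [(0,2)] -> total=1
Click 2 (4,0) count=0: revealed 8 new [(3,0) (3,1) (4,0) (4,1) (5,0) (5,1) (6,0) (6,1)] -> total=9

Answer: 9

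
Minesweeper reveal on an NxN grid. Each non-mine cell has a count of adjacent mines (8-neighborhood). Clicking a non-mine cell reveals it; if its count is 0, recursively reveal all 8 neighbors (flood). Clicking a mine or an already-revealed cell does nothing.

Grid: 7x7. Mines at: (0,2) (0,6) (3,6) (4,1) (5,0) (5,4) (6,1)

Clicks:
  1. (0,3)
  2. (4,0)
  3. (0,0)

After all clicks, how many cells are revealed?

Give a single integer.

Click 1 (0,3) count=1: revealed 1 new [(0,3)] -> total=1
Click 2 (4,0) count=2: revealed 1 new [(4,0)] -> total=2
Click 3 (0,0) count=0: revealed 26 new [(0,0) (0,1) (0,4) (0,5) (1,0) (1,1) (1,2) (1,3) (1,4) (1,5) (2,0) (2,1) (2,2) (2,3) (2,4) (2,5) (3,0) (3,1) (3,2) (3,3) (3,4) (3,5) (4,2) (4,3) (4,4) (4,5)] -> total=28

Answer: 28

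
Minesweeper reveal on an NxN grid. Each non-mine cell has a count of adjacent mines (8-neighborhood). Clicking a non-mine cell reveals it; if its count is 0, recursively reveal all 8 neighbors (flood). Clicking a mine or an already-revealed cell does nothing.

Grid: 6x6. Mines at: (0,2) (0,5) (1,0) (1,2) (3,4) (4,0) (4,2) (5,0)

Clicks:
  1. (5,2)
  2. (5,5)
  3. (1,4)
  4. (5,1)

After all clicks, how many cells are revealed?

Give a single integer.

Answer: 9

Derivation:
Click 1 (5,2) count=1: revealed 1 new [(5,2)] -> total=1
Click 2 (5,5) count=0: revealed 6 new [(4,3) (4,4) (4,5) (5,3) (5,4) (5,5)] -> total=7
Click 3 (1,4) count=1: revealed 1 new [(1,4)] -> total=8
Click 4 (5,1) count=3: revealed 1 new [(5,1)] -> total=9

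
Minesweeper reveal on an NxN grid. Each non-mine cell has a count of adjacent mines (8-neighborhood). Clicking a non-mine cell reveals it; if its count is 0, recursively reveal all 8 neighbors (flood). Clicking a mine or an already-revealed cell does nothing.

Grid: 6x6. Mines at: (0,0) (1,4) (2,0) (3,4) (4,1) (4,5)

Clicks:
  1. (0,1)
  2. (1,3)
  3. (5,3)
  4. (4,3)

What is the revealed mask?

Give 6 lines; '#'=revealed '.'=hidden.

Click 1 (0,1) count=1: revealed 1 new [(0,1)] -> total=1
Click 2 (1,3) count=1: revealed 1 new [(1,3)] -> total=2
Click 3 (5,3) count=0: revealed 6 new [(4,2) (4,3) (4,4) (5,2) (5,3) (5,4)] -> total=8
Click 4 (4,3) count=1: revealed 0 new [(none)] -> total=8

Answer: .#....
...#..
......
......
..###.
..###.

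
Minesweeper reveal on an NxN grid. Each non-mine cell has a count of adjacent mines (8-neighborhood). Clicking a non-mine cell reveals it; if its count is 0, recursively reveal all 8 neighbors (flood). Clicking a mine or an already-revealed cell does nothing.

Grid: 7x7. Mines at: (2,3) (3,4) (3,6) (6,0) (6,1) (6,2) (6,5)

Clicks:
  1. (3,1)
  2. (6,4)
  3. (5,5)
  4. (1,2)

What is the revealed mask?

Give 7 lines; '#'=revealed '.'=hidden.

Answer: #######
#######
###.###
####...
####...
####.#.
....#..

Derivation:
Click 1 (3,1) count=0: revealed 32 new [(0,0) (0,1) (0,2) (0,3) (0,4) (0,5) (0,6) (1,0) (1,1) (1,2) (1,3) (1,4) (1,5) (1,6) (2,0) (2,1) (2,2) (2,4) (2,5) (2,6) (3,0) (3,1) (3,2) (3,3) (4,0) (4,1) (4,2) (4,3) (5,0) (5,1) (5,2) (5,3)] -> total=32
Click 2 (6,4) count=1: revealed 1 new [(6,4)] -> total=33
Click 3 (5,5) count=1: revealed 1 new [(5,5)] -> total=34
Click 4 (1,2) count=1: revealed 0 new [(none)] -> total=34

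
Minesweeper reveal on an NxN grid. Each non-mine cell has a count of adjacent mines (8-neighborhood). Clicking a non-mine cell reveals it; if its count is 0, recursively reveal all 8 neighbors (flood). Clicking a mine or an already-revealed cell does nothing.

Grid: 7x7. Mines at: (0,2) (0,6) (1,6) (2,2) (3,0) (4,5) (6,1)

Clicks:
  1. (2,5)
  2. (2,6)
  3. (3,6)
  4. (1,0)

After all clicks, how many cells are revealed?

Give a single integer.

Click 1 (2,5) count=1: revealed 1 new [(2,5)] -> total=1
Click 2 (2,6) count=1: revealed 1 new [(2,6)] -> total=2
Click 3 (3,6) count=1: revealed 1 new [(3,6)] -> total=3
Click 4 (1,0) count=0: revealed 6 new [(0,0) (0,1) (1,0) (1,1) (2,0) (2,1)] -> total=9

Answer: 9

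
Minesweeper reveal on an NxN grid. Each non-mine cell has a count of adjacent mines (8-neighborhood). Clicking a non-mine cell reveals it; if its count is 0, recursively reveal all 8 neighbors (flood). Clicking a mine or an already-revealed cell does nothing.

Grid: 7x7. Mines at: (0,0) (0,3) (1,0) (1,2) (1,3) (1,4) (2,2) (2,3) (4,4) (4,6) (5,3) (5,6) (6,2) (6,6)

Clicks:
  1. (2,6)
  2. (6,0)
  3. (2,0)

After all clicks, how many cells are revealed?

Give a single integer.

Answer: 21

Derivation:
Click 1 (2,6) count=0: revealed 8 new [(0,5) (0,6) (1,5) (1,6) (2,5) (2,6) (3,5) (3,6)] -> total=8
Click 2 (6,0) count=0: revealed 13 new [(2,0) (2,1) (3,0) (3,1) (3,2) (4,0) (4,1) (4,2) (5,0) (5,1) (5,2) (6,0) (6,1)] -> total=21
Click 3 (2,0) count=1: revealed 0 new [(none)] -> total=21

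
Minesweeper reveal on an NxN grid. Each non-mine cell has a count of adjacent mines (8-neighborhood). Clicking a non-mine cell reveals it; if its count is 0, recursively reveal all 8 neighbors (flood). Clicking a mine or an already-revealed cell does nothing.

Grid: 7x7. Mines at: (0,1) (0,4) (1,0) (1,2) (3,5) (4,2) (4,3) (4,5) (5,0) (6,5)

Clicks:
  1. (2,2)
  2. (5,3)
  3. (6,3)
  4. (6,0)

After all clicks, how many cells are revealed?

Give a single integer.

Click 1 (2,2) count=1: revealed 1 new [(2,2)] -> total=1
Click 2 (5,3) count=2: revealed 1 new [(5,3)] -> total=2
Click 3 (6,3) count=0: revealed 7 new [(5,1) (5,2) (5,4) (6,1) (6,2) (6,3) (6,4)] -> total=9
Click 4 (6,0) count=1: revealed 1 new [(6,0)] -> total=10

Answer: 10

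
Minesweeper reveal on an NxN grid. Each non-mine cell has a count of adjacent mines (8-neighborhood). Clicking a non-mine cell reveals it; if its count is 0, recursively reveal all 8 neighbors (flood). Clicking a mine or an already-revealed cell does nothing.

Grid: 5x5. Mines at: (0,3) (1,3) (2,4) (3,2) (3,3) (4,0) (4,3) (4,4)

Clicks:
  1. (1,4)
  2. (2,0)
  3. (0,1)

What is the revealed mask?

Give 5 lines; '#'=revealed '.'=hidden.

Click 1 (1,4) count=3: revealed 1 new [(1,4)] -> total=1
Click 2 (2,0) count=0: revealed 11 new [(0,0) (0,1) (0,2) (1,0) (1,1) (1,2) (2,0) (2,1) (2,2) (3,0) (3,1)] -> total=12
Click 3 (0,1) count=0: revealed 0 new [(none)] -> total=12

Answer: ###..
###.#
###..
##...
.....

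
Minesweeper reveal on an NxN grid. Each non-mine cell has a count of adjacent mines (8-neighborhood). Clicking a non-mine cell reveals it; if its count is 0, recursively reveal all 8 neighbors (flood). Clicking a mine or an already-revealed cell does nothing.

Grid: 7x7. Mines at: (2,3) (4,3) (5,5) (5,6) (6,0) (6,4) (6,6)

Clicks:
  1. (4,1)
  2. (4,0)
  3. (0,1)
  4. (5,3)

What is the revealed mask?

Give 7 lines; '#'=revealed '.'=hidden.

Answer: #######
#######
###.###
###.###
###.###
####...
.......

Derivation:
Click 1 (4,1) count=0: revealed 35 new [(0,0) (0,1) (0,2) (0,3) (0,4) (0,5) (0,6) (1,0) (1,1) (1,2) (1,3) (1,4) (1,5) (1,6) (2,0) (2,1) (2,2) (2,4) (2,5) (2,6) (3,0) (3,1) (3,2) (3,4) (3,5) (3,6) (4,0) (4,1) (4,2) (4,4) (4,5) (4,6) (5,0) (5,1) (5,2)] -> total=35
Click 2 (4,0) count=0: revealed 0 new [(none)] -> total=35
Click 3 (0,1) count=0: revealed 0 new [(none)] -> total=35
Click 4 (5,3) count=2: revealed 1 new [(5,3)] -> total=36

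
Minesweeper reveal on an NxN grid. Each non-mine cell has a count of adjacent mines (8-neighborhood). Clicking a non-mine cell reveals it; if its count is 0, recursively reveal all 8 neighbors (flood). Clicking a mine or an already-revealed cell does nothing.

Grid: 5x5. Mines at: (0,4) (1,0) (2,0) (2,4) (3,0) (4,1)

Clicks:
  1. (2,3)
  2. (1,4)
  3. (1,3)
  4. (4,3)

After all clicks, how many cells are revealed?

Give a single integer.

Click 1 (2,3) count=1: revealed 1 new [(2,3)] -> total=1
Click 2 (1,4) count=2: revealed 1 new [(1,4)] -> total=2
Click 3 (1,3) count=2: revealed 1 new [(1,3)] -> total=3
Click 4 (4,3) count=0: revealed 6 new [(3,2) (3,3) (3,4) (4,2) (4,3) (4,4)] -> total=9

Answer: 9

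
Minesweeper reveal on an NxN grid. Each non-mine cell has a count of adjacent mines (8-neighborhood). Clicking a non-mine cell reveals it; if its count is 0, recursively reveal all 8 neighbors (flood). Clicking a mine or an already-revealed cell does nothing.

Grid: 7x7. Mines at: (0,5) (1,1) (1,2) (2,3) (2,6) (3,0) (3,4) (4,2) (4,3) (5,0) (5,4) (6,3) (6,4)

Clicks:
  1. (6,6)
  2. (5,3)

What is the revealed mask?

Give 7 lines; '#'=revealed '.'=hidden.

Answer: .......
.......
.......
.....##
.....##
...#.##
.....##

Derivation:
Click 1 (6,6) count=0: revealed 8 new [(3,5) (3,6) (4,5) (4,6) (5,5) (5,6) (6,5) (6,6)] -> total=8
Click 2 (5,3) count=5: revealed 1 new [(5,3)] -> total=9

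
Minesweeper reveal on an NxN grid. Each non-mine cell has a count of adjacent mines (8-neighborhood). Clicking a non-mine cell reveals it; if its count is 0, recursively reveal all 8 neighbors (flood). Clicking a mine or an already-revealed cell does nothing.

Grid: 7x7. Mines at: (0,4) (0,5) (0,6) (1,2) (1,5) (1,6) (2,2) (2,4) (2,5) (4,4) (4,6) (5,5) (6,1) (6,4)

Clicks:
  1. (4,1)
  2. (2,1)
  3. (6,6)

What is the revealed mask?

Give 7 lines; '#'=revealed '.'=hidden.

Answer: ##.....
##.....
##.....
####...
####...
####...
......#

Derivation:
Click 1 (4,1) count=0: revealed 18 new [(0,0) (0,1) (1,0) (1,1) (2,0) (2,1) (3,0) (3,1) (3,2) (3,3) (4,0) (4,1) (4,2) (4,3) (5,0) (5,1) (5,2) (5,3)] -> total=18
Click 2 (2,1) count=2: revealed 0 new [(none)] -> total=18
Click 3 (6,6) count=1: revealed 1 new [(6,6)] -> total=19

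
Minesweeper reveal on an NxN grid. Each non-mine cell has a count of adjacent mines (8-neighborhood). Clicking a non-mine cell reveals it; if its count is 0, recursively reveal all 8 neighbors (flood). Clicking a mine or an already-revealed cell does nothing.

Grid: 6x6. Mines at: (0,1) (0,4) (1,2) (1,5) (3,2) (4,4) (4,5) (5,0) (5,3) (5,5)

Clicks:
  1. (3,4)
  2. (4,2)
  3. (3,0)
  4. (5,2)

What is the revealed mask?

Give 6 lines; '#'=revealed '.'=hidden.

Answer: ......
##....
##....
##..#.
###...
..#...

Derivation:
Click 1 (3,4) count=2: revealed 1 new [(3,4)] -> total=1
Click 2 (4,2) count=2: revealed 1 new [(4,2)] -> total=2
Click 3 (3,0) count=0: revealed 8 new [(1,0) (1,1) (2,0) (2,1) (3,0) (3,1) (4,0) (4,1)] -> total=10
Click 4 (5,2) count=1: revealed 1 new [(5,2)] -> total=11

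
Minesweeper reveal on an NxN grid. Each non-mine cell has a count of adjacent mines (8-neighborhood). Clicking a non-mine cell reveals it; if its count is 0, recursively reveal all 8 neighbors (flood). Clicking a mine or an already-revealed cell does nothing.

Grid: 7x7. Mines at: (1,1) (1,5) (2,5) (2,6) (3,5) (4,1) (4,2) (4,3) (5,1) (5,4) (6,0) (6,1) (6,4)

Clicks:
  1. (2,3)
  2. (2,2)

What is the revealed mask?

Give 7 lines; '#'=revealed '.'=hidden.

Answer: ..###..
..###..
..###..
..###..
.......
.......
.......

Derivation:
Click 1 (2,3) count=0: revealed 12 new [(0,2) (0,3) (0,4) (1,2) (1,3) (1,4) (2,2) (2,3) (2,4) (3,2) (3,3) (3,4)] -> total=12
Click 2 (2,2) count=1: revealed 0 new [(none)] -> total=12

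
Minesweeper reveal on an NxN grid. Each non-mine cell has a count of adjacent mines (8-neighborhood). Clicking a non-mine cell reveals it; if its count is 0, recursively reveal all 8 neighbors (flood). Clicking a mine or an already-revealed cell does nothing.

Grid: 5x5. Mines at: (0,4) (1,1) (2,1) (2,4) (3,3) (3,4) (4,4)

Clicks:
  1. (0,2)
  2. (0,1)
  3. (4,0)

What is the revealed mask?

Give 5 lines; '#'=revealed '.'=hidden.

Click 1 (0,2) count=1: revealed 1 new [(0,2)] -> total=1
Click 2 (0,1) count=1: revealed 1 new [(0,1)] -> total=2
Click 3 (4,0) count=0: revealed 6 new [(3,0) (3,1) (3,2) (4,0) (4,1) (4,2)] -> total=8

Answer: .##..
.....
.....
###..
###..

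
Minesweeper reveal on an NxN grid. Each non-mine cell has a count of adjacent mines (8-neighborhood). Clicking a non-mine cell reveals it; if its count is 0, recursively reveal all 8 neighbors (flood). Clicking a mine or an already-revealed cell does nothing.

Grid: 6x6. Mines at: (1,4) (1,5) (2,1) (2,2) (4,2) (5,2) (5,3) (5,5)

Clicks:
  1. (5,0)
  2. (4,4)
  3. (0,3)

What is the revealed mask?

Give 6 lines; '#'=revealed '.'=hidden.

Answer: ...#..
......
......
##....
##..#.
##....

Derivation:
Click 1 (5,0) count=0: revealed 6 new [(3,0) (3,1) (4,0) (4,1) (5,0) (5,1)] -> total=6
Click 2 (4,4) count=2: revealed 1 new [(4,4)] -> total=7
Click 3 (0,3) count=1: revealed 1 new [(0,3)] -> total=8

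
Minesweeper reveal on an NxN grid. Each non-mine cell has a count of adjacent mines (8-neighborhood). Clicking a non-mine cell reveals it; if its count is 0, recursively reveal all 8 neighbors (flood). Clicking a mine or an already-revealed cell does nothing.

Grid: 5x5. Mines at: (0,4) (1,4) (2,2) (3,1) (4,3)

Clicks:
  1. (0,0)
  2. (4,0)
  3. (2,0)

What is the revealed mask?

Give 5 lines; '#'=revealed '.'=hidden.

Answer: ####.
####.
##...
.....
#....

Derivation:
Click 1 (0,0) count=0: revealed 10 new [(0,0) (0,1) (0,2) (0,3) (1,0) (1,1) (1,2) (1,3) (2,0) (2,1)] -> total=10
Click 2 (4,0) count=1: revealed 1 new [(4,0)] -> total=11
Click 3 (2,0) count=1: revealed 0 new [(none)] -> total=11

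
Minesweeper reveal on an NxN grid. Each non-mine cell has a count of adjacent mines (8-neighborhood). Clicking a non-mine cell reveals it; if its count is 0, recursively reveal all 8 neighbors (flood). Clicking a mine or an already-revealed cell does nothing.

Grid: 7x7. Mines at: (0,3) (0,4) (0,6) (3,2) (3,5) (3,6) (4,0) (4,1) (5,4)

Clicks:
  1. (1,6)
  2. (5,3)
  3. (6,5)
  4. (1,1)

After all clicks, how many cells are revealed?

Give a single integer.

Click 1 (1,6) count=1: revealed 1 new [(1,6)] -> total=1
Click 2 (5,3) count=1: revealed 1 new [(5,3)] -> total=2
Click 3 (6,5) count=1: revealed 1 new [(6,5)] -> total=3
Click 4 (1,1) count=0: revealed 11 new [(0,0) (0,1) (0,2) (1,0) (1,1) (1,2) (2,0) (2,1) (2,2) (3,0) (3,1)] -> total=14

Answer: 14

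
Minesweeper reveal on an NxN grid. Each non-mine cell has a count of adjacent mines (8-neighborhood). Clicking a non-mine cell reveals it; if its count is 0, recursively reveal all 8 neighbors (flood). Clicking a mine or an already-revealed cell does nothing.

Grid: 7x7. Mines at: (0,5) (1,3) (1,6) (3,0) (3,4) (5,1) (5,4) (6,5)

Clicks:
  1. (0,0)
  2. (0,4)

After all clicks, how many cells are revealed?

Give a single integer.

Click 1 (0,0) count=0: revealed 9 new [(0,0) (0,1) (0,2) (1,0) (1,1) (1,2) (2,0) (2,1) (2,2)] -> total=9
Click 2 (0,4) count=2: revealed 1 new [(0,4)] -> total=10

Answer: 10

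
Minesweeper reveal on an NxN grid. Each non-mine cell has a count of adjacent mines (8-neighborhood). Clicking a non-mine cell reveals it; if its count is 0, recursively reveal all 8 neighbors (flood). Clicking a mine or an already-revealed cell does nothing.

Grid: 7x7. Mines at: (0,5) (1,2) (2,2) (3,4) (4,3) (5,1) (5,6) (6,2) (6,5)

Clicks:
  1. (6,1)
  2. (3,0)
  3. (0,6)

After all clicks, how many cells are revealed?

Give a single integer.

Answer: 12

Derivation:
Click 1 (6,1) count=2: revealed 1 new [(6,1)] -> total=1
Click 2 (3,0) count=0: revealed 10 new [(0,0) (0,1) (1,0) (1,1) (2,0) (2,1) (3,0) (3,1) (4,0) (4,1)] -> total=11
Click 3 (0,6) count=1: revealed 1 new [(0,6)] -> total=12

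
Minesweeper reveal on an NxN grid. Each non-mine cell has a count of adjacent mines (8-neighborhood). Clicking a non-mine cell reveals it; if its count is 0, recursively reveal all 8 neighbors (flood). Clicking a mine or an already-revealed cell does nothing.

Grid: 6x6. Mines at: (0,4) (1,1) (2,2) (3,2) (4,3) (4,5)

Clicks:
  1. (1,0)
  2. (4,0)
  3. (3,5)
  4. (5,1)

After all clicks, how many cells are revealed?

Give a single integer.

Answer: 12

Derivation:
Click 1 (1,0) count=1: revealed 1 new [(1,0)] -> total=1
Click 2 (4,0) count=0: revealed 10 new [(2,0) (2,1) (3,0) (3,1) (4,0) (4,1) (4,2) (5,0) (5,1) (5,2)] -> total=11
Click 3 (3,5) count=1: revealed 1 new [(3,5)] -> total=12
Click 4 (5,1) count=0: revealed 0 new [(none)] -> total=12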